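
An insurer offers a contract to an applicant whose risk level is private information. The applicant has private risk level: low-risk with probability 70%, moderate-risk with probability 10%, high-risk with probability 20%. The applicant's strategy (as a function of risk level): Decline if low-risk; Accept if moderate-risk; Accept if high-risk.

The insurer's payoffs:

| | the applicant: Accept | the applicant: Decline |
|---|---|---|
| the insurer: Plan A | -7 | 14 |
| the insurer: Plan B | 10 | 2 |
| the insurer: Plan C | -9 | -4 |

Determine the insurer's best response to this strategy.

Plan A

E[Plan A] = 0.7·(14) + 0.1·(-7) + 0.2·(-7) = 7.7
E[Plan B] = 0.7·(2) + 0.1·(10) + 0.2·(10) = 4.4
E[Plan C] = 0.7·(-4) + 0.1·(-9) + 0.2·(-9) = -5.5
Best response: Plan A (7.7 is the largest).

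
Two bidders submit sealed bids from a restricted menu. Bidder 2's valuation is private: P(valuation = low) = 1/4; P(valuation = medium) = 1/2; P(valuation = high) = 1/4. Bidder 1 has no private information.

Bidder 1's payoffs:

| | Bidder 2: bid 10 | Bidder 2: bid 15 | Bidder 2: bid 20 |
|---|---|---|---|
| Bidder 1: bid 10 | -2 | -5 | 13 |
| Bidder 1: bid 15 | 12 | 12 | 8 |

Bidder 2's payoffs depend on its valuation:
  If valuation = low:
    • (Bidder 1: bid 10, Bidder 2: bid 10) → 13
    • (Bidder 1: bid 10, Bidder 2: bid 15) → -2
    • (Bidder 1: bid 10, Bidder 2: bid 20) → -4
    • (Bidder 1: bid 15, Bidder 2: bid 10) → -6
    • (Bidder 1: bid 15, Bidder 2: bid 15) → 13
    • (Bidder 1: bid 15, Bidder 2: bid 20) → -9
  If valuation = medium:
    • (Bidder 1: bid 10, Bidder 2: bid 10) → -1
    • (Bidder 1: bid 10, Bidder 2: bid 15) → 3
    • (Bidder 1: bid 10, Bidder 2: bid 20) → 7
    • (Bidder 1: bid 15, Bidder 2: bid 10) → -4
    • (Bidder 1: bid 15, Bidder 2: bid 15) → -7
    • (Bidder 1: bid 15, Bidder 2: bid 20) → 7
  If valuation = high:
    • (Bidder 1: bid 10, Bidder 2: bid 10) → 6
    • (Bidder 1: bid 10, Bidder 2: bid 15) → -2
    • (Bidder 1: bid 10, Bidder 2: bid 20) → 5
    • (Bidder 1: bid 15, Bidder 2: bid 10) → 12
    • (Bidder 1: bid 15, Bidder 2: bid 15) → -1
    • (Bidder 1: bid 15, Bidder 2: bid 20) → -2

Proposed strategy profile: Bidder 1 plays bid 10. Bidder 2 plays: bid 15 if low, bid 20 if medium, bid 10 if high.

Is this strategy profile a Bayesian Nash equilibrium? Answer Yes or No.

No

Bidder 1 plays bid 10: E[bid 10] = 1/4·(-5) + 1/2·(13) + 1/4·(-2) = 19/4; E[bid 15] = 10. Not best-responding. ✗
Bidder 2 (valuation low), facing bid 10: bid 10 gives 13, bid 15 gives -2, bid 20 gives -4. Proposed bid 15 is not best — profitable deviation exists. ✗
Bidder 2 (valuation medium), facing bid 10: bid 10 gives -1, bid 15 gives 3, bid 20 gives 7. Proposed bid 20 is best. ✓
Bidder 2 (valuation high), facing bid 10: bid 10 gives 6, bid 15 gives -2, bid 20 gives 5. Proposed bid 10 is best. ✓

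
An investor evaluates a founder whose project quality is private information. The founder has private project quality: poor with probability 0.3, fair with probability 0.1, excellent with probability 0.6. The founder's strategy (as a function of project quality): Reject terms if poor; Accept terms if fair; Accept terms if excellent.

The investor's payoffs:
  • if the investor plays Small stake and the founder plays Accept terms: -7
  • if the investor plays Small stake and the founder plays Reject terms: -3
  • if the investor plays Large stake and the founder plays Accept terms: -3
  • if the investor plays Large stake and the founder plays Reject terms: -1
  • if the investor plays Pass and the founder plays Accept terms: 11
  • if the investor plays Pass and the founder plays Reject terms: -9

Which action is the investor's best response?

Pass

Compute the investor's expected payoff for each action, taking the expectation over the founder's type.
E[Small stake] = 0.3·(-3) + 0.1·(-7) + 0.6·(-7) = -5.8
E[Large stake] = 0.3·(-1) + 0.1·(-3) + 0.6·(-3) = -2.4
E[Pass] = 0.3·(-9) + 0.1·(11) + 0.6·(11) = 5
Best response: Pass (5 is the largest).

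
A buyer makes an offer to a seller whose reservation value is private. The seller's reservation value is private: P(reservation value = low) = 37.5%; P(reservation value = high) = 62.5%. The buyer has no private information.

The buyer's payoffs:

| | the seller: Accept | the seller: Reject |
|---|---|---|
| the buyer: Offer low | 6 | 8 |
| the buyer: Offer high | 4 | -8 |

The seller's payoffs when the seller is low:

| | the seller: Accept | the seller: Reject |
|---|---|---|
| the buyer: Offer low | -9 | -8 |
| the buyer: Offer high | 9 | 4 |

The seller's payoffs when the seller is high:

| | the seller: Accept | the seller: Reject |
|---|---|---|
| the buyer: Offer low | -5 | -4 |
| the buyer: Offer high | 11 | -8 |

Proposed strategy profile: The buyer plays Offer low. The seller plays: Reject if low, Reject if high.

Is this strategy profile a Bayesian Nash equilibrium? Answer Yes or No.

The buyer plays Offer low: E[Offer low] = 0.375·(8) + 0.625·(8) = 8; E[Offer high] = -8. Best-responding. ✓
The seller (reservation value low), facing Offer low: Accept gives -9, Reject gives -8. Proposed Reject is best. ✓
The seller (reservation value high), facing Offer low: Accept gives -5, Reject gives -4. Proposed Reject is best. ✓

Yes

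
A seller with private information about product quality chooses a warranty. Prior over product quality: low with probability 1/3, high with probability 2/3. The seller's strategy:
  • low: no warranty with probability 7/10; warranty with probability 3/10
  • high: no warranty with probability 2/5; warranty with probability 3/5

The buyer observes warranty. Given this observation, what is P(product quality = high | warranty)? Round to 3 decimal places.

0.800

P(warranty) = (1/3)·(3/10) + (2/3)·(3/5) = 1/2
P(high | warranty) = ((2/3)·(3/5)) / (1/2) = (2/5) / (1/2) = 4/5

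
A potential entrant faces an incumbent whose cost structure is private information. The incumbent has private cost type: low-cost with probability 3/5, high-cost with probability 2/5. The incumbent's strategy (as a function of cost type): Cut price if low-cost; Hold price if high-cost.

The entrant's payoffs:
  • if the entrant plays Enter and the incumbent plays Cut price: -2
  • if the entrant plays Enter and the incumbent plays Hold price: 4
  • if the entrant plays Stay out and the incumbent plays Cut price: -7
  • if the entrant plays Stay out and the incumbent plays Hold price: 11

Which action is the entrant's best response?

E[Enter] = 3/5·(-2) + 2/5·(4) = 2/5
E[Stay out] = 3/5·(-7) + 2/5·(11) = 1/5
Best response: Enter (2/5 is the largest).

Enter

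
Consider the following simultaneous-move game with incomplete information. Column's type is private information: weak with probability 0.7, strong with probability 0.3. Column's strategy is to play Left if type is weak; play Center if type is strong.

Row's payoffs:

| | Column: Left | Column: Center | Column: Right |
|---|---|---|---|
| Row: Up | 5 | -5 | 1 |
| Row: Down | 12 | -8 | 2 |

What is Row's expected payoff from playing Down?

Take the expectation over Column's type, weighting each type's action by its prior probability.
E[Down] = 0.7·12 + 0.3·(-8) = 8.4 + (-2.4) = 6

6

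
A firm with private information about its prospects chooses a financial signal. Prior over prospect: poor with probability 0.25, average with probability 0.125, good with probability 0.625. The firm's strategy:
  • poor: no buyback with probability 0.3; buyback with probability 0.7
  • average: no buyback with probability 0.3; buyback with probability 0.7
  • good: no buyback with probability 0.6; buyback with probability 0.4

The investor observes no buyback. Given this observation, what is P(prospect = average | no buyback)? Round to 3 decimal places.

0.077

P(no buyback) = 0.25·0.3 + 0.125·0.3 + 0.625·0.6 = 0.4875
P(average | no buyback) = (0.125·0.3) / 0.4875 = 0.0375 / 0.4875 = 0.0769231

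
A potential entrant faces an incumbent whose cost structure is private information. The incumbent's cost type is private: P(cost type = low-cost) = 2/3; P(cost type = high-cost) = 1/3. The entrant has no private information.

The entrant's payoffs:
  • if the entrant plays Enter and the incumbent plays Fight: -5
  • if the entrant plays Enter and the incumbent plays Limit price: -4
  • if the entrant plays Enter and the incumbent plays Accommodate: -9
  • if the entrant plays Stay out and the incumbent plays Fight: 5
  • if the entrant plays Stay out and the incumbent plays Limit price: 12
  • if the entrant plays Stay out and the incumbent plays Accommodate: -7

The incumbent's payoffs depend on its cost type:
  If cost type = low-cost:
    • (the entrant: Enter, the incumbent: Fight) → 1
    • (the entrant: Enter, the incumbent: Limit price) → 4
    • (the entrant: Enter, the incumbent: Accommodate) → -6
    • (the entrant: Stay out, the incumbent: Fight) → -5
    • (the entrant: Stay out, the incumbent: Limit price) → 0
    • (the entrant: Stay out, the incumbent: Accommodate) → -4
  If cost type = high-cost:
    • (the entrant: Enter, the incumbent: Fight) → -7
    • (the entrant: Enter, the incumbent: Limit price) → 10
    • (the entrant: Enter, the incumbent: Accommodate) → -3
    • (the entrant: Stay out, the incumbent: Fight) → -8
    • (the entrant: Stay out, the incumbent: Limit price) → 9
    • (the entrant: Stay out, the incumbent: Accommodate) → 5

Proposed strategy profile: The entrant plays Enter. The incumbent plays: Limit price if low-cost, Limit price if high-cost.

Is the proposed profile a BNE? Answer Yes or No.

No

The entrant plays Enter: E[Enter] = 2/3·(-4) + 1/3·(-4) = -4; E[Stay out] = 12. Not best-responding. ✗
The incumbent (cost type low-cost), facing Enter: Fight gives 1, Limit price gives 4, Accommodate gives -6. Proposed Limit price is best. ✓
The incumbent (cost type high-cost), facing Enter: Fight gives -7, Limit price gives 10, Accommodate gives -3. Proposed Limit price is best. ✓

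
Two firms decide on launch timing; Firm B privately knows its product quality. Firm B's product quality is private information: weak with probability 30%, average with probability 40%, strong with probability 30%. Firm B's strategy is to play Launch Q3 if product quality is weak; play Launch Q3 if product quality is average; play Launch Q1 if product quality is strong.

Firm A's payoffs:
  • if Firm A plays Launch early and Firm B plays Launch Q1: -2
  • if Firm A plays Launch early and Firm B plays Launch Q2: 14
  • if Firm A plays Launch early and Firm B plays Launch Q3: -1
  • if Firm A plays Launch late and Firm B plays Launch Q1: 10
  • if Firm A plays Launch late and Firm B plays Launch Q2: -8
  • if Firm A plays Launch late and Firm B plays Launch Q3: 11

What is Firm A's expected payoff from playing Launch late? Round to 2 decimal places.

10.70

E[Launch late] = 0.3·11 + 0.4·11 + 0.3·10 = 3.3 + 4.4 + 3 = 10.7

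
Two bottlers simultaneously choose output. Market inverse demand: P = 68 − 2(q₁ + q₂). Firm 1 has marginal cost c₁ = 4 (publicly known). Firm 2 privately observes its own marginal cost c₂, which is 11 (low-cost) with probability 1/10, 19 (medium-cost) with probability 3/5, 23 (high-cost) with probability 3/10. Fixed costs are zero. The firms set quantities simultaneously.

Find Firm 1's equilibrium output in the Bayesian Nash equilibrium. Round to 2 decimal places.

Type-c best response for Firm 2: q₂(c) = (68 − c)/4 − q₁/2.
Firm 1 maximizes expected profit; its first-order condition is 68 − 4q₁ − 2E[q₂] − 4 = 0.
Substituting E[q₂] and solving: E[c₂] = 19.4, so q₁ = (68 − 2·4 + 19.4)/6 = 13.2333.

13.23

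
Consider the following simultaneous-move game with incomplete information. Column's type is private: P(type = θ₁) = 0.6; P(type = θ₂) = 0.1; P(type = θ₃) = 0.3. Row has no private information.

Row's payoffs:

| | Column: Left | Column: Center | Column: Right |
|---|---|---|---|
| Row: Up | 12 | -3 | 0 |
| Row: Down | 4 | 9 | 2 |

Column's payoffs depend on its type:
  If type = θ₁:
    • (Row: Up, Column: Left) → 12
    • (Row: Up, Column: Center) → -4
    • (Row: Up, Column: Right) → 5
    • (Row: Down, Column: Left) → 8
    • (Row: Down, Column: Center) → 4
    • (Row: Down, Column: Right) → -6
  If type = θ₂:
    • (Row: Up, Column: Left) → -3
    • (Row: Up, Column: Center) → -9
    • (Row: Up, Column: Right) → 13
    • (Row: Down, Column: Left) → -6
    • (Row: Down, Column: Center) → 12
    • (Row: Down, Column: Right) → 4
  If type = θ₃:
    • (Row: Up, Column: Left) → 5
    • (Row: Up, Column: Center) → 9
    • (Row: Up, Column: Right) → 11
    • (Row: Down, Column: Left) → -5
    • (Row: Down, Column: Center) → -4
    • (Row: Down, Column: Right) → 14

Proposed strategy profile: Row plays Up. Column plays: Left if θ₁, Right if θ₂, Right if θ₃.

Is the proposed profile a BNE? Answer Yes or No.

Row plays Up: E[Up] = 0.6·(12) + 0.1·(0) + 0.3·(0) = 7.2; E[Down] = 3.2. Best-responding. ✓
Column (type θ₁), facing Up: Left gives 12, Center gives -4, Right gives 5. Proposed Left is best. ✓
Column (type θ₂), facing Up: Left gives -3, Center gives -9, Right gives 13. Proposed Right is best. ✓
Column (type θ₃), facing Up: Left gives 5, Center gives 9, Right gives 11. Proposed Right is best. ✓

Yes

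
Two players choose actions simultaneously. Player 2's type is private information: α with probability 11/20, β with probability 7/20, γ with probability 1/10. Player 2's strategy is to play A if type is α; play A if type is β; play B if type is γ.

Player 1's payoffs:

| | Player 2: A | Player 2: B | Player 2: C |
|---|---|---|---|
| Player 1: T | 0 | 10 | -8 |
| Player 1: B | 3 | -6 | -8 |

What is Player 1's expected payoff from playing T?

1

E[T] = 11/20·0 + 7/20·0 + 1/10·10 = 0 + 0 + 1 = 1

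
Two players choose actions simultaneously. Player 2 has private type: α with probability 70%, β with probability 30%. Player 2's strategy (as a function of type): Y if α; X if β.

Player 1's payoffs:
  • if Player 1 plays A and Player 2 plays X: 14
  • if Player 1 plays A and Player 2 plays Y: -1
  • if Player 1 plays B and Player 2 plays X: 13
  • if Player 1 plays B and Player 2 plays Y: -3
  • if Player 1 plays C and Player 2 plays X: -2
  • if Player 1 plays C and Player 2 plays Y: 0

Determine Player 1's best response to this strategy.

E[A] = 0.7·(-1) + 0.3·(14) = 3.5
E[B] = 0.7·(-3) + 0.3·(13) = 1.8
E[C] = 0.7·(0) + 0.3·(-2) = -0.6
Best response: A (3.5 is the largest).

A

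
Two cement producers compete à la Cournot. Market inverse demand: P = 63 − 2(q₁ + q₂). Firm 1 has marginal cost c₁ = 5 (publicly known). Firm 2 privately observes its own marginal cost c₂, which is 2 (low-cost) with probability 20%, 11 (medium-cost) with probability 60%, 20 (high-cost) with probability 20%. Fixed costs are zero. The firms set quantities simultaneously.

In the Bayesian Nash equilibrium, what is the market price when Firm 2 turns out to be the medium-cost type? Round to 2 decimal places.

Type-c best response for Firm 2: q₂(c) = (63 − c)/4 − q₁/2.
Firm 1 maximizes expected profit; its first-order condition is 63 − 4q₁ − 2E[q₂] − 5 = 0.
Substituting E[q₂] and solving: E[c₂] = 11, so q₁ = (63 − 2·5 + 11)/6 = 10.6667.
q₂(medium-cost) = 7.66667, so P = 63 − 2·(10.6667 + 7.66667) = 26.3333.

26.33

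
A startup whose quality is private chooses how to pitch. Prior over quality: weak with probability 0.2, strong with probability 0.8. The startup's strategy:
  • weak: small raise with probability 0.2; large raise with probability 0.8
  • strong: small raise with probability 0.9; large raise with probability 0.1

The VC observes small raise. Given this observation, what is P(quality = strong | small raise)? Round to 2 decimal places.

0.95

P(small raise) = 0.2·0.2 + 0.8·0.9 = 0.76
P(strong | small raise) = (0.8·0.9) / 0.76 = 0.72 / 0.76 = 0.947368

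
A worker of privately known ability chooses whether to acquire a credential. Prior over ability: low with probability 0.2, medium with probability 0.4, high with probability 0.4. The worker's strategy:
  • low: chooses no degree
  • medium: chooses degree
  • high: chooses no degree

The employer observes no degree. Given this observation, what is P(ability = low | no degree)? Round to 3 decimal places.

0.333

P(no degree) = 0.2·1 + 0.4·0 + 0.4·1 = 0.6
P(low | no degree) = (0.2·1) / 0.6 = 0.2 / 0.6 = 0.333333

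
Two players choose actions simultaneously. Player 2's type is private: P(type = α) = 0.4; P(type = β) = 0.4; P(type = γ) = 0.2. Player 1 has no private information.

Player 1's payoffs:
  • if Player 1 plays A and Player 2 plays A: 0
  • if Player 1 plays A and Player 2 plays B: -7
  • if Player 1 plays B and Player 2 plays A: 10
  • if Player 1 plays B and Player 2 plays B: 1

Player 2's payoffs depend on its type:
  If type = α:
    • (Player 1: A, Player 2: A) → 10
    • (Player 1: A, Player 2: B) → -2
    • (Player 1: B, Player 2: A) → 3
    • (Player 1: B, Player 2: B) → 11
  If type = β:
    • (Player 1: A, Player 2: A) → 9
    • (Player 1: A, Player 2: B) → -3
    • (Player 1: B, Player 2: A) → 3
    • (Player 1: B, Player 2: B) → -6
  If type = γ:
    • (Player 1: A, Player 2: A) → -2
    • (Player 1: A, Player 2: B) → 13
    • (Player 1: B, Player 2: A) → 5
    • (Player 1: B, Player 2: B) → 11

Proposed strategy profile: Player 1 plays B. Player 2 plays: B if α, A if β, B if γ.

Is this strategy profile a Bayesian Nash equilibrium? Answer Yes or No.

A profile is a BNE iff every type of every player is best-responding given beliefs about the other side.
Player 1 plays B: E[B] = 0.4·(1) + 0.4·(10) + 0.2·(1) = 4.6; E[A] = -4.2. Best-responding. ✓
Player 2 (type α), facing B: A gives 3, B gives 11. Proposed B is best. ✓
Player 2 (type β), facing B: A gives 3, B gives -6. Proposed A is best. ✓
Player 2 (type γ), facing B: A gives 5, B gives 11. Proposed B is best. ✓

Yes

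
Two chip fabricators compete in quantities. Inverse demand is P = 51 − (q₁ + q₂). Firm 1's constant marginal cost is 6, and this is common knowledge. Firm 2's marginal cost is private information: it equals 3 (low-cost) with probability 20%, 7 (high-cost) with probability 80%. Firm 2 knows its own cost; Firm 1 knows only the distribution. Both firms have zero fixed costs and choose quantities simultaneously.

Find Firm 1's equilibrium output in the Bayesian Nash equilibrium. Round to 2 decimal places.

Firm 2 with cost c maximizes (51 − (q₁+q₂) − c)·q₂, giving q₂(c) = (51 − c − q₁)/2.
E[c₂] = 0.2·3 + 0.8·7 = 6.2
Firm 1's FOC against E[q₂] yields q₁ = (51 − 2·6 + E[c₂])/3 = (51 − 12 + 6.2)/3 = 15.0667.

15.07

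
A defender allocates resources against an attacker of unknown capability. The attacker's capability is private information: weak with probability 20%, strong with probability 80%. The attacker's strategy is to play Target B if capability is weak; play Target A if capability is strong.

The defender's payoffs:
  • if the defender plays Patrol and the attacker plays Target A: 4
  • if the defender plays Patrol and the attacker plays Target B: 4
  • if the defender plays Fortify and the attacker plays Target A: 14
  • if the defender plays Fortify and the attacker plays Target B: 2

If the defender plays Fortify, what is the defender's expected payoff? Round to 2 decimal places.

11.60

E[Fortify] = 0.2·2 + 0.8·14 = 0.4 + 11.2 = 11.6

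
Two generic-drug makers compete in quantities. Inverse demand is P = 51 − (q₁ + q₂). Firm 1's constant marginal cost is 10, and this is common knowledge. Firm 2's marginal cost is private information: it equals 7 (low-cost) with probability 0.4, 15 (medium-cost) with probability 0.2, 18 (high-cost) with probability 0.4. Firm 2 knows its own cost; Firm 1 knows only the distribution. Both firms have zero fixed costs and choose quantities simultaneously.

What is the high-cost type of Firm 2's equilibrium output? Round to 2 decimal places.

Type-c best response for Firm 2: q₂(c) = (51 − c)/2 − q₁/2.
Firm 1 maximizes expected profit; its first-order condition is 51 − 2q₁ − E[q₂] − 10 = 0.
Substituting E[q₂] and solving: E[c₂] = 13, so q₁ = (51 − 2·10 + 13)/3 = 14.6667.
q₂(high-cost) = (51 − 18 − 14.6667)/2 = 9.16667.

9.17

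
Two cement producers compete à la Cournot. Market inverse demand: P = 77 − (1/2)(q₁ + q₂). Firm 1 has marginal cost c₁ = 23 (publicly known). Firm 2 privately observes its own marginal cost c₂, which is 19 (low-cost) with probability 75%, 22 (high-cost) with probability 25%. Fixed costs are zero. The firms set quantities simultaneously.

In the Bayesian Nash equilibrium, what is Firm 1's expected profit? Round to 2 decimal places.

Each type of Firm 2 best-responds to q₁; Firm 1 best-responds to the expected q₂ over Firm 2's types.
Firm 2 with cost c maximizes (77 − (1/2)(q₁+q₂) − c)·q₂, giving q₂(c) = (77 − c − (1/2)q₁).
E[c₂] = 0.75·19 + 0.25·22 = 19.75
Firm 1's FOC against E[q₂] yields q₁ = (77 − 2·23 + E[c₂])/(3/2) = (77 − 46 + 19.75)/(3/2) = 33.8333.
E[P] = 77 − (1/2)·(q₁ + E[q₂]) = 39.9167; Firm 1's expected profit = (E[P] − 23)·q₁ = (39.9167 − 23)·33.8333 = 572.347.

572.35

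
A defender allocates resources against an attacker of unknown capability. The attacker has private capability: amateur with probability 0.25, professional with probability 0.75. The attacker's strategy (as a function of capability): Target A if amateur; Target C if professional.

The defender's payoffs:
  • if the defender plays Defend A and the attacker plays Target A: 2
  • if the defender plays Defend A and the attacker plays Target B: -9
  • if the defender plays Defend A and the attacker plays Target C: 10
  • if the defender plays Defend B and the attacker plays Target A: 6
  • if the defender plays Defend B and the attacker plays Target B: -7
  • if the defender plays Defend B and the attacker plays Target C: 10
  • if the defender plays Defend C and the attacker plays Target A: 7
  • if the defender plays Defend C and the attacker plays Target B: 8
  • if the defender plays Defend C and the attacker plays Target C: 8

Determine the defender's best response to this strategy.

Defend B

E[Defend A] = 0.25·(2) + 0.75·(10) = 8
E[Defend B] = 0.25·(6) + 0.75·(10) = 9
E[Defend C] = 0.25·(7) + 0.75·(8) = 7.75
Best response: Defend B (9 is the largest).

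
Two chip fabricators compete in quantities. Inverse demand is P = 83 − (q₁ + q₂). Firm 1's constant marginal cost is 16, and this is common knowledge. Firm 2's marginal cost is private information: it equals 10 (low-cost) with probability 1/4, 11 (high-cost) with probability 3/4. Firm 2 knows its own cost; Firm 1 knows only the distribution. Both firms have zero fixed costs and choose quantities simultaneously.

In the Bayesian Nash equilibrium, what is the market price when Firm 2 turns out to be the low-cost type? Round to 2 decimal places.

Firm 2 with cost c maximizes (83 − (q₁+q₂) − c)·q₂, giving q₂(c) = (83 − c − q₁)/2.
E[c₂] = 1/4·10 + 3/4·11 = 10.75
Firm 1's FOC against E[q₂] yields q₁ = (83 − 2·16 + E[c₂])/3 = (83 − 32 + 10.75)/3 = 20.5833.
q₂(low-cost) = 26.2083, so P = 83 − (20.5833 + 26.2083) = 36.2083.

36.21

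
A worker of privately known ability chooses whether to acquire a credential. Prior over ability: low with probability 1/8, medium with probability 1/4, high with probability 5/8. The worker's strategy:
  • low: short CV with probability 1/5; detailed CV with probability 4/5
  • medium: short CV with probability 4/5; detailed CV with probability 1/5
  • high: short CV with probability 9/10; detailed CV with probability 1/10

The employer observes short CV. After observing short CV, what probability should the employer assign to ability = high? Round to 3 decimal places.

0.714

Apply Bayes' rule using the sender's strategy as the likelihood.
P(short CV) = (1/8)·(1/5) + (1/4)·(4/5) + (5/8)·(9/10) = 63/80
P(high | short CV) = ((5/8)·(9/10)) / (63/80) = (9/16) / (63/80) = 5/7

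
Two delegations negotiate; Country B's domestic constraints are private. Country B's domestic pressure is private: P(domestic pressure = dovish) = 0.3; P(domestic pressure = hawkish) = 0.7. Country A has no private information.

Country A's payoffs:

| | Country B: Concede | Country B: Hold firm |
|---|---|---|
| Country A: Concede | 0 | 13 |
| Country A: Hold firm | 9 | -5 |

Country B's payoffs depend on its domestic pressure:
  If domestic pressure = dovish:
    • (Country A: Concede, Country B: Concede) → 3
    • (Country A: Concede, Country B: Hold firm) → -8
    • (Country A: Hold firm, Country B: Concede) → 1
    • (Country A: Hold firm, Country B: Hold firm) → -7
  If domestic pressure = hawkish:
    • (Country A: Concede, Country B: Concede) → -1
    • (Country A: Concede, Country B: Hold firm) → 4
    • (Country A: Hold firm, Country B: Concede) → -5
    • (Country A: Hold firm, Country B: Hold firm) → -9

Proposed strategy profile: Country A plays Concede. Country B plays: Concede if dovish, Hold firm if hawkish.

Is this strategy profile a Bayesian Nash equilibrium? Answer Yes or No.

A profile is a BNE iff every type of every player is best-responding given beliefs about the other side.
Country A plays Concede: E[Concede] = 0.3·(0) + 0.7·(13) = 9.1; E[Hold firm] = -0.8. Best-responding. ✓
Country B (domestic pressure dovish), facing Concede: Concede gives 3, Hold firm gives -8. Proposed Concede is best. ✓
Country B (domestic pressure hawkish), facing Concede: Concede gives -1, Hold firm gives 4. Proposed Hold firm is best. ✓

Yes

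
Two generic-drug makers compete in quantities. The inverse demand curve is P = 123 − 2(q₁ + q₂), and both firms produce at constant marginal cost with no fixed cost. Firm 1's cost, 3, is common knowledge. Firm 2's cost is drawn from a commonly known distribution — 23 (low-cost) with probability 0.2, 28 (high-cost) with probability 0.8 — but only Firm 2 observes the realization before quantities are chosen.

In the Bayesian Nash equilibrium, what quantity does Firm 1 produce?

Each type of Firm 2 best-responds to q₁; Firm 1 best-responds to the expected q₂ over Firm 2's types.
Firm 2 with cost c maximizes (123 − 2(q₁+q₂) − c)·q₂, giving q₂(c) = (123 − c − 2q₁)/4.
E[c₂] = 0.2·23 + 0.8·28 = 27
Firm 1's FOC against E[q₂] yields q₁ = (123 − 2·3 + E[c₂])/6 = (123 − 6 + 27)/6 = 24.

24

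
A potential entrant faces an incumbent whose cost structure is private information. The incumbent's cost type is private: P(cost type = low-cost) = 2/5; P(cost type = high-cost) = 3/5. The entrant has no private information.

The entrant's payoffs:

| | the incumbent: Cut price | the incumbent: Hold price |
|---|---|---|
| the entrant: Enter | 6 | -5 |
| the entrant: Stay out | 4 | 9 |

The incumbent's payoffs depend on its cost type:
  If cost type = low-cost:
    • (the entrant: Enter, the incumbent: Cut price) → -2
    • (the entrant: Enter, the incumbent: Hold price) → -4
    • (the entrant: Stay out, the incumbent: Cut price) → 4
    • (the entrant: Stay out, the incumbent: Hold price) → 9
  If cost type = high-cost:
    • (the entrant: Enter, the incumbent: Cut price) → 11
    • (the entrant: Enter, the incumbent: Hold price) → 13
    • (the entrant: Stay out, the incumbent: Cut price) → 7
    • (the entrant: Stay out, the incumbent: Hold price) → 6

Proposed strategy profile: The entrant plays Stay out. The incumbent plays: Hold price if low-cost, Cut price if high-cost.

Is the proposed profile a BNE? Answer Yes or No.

Yes

The entrant plays Stay out: E[Stay out] = 2/5·(9) + 3/5·(4) = 6; E[Enter] = 8/5. Best-responding. ✓
The incumbent (cost type low-cost), facing Stay out: Cut price gives 4, Hold price gives 9. Proposed Hold price is best. ✓
The incumbent (cost type high-cost), facing Stay out: Cut price gives 7, Hold price gives 6. Proposed Cut price is best. ✓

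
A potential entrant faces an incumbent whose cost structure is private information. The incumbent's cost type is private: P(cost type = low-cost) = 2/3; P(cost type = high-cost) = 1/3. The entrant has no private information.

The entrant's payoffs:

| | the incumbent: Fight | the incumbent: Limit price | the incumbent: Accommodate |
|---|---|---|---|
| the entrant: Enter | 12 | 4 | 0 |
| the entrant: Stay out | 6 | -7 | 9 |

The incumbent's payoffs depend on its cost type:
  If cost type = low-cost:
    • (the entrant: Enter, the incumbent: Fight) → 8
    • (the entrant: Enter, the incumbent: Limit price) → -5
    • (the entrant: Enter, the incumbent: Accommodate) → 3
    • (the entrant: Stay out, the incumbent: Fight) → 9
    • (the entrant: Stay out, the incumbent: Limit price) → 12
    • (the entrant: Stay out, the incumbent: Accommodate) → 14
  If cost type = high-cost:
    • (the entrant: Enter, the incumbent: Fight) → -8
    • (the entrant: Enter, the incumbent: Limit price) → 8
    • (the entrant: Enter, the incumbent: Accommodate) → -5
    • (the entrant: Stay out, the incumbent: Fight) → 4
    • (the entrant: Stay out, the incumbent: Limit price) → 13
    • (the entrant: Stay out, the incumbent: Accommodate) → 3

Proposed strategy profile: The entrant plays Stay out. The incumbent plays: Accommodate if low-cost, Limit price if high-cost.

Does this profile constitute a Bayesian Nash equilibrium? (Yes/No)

A profile is a BNE iff every type of every player is best-responding given beliefs about the other side.
The entrant plays Stay out: E[Stay out] = 2/3·(9) + 1/3·(-7) = 11/3; E[Enter] = 4/3. Best-responding. ✓
The incumbent (cost type low-cost), facing Stay out: Fight gives 9, Limit price gives 12, Accommodate gives 14. Proposed Accommodate is best. ✓
The incumbent (cost type high-cost), facing Stay out: Fight gives 4, Limit price gives 13, Accommodate gives 3. Proposed Limit price is best. ✓

Yes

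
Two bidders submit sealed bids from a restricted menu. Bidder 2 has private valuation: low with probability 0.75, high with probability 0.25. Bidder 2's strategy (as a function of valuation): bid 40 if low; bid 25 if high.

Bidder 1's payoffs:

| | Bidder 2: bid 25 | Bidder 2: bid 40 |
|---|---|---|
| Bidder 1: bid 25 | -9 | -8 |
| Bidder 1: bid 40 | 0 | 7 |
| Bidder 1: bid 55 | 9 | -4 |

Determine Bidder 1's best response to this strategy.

Compute Bidder 1's expected payoff for each action, taking the expectation over Bidder 2's type.
E[bid 25] = 0.75·(-8) + 0.25·(-9) = -8.25
E[bid 40] = 0.75·(7) + 0.25·(0) = 5.25
E[bid 55] = 0.75·(-4) + 0.25·(9) = -0.75
Best response: bid 40 (5.25 is the largest).

bid 40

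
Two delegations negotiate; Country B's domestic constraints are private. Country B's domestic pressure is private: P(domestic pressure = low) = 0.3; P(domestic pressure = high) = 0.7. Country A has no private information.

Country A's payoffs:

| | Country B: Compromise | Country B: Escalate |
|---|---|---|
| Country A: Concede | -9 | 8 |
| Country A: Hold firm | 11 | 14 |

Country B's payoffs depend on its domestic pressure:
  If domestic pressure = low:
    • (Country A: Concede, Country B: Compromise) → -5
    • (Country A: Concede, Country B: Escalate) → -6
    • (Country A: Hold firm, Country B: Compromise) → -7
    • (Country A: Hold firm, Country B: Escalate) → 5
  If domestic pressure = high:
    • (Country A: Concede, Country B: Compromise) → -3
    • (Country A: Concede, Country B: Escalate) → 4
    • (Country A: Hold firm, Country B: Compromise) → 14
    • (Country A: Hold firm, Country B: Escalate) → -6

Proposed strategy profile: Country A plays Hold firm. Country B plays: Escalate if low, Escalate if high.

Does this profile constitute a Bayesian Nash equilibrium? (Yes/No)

No

Country A plays Hold firm: E[Hold firm] = 0.3·(14) + 0.7·(14) = 14; E[Concede] = 8. Best-responding. ✓
Country B (domestic pressure low), facing Hold firm: Compromise gives -7, Escalate gives 5. Proposed Escalate is best. ✓
Country B (domestic pressure high), facing Hold firm: Compromise gives 14, Escalate gives -6. Proposed Escalate is not best — profitable deviation exists. ✗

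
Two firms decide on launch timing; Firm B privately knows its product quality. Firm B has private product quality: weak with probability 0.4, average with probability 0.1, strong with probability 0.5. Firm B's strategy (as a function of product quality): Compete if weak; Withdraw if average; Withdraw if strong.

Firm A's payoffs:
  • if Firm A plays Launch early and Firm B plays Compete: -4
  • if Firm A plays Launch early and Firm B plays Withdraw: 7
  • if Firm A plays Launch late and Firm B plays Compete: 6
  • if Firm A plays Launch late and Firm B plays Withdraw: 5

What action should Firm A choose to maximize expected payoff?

Launch late

E[Launch early] = 0.4·(-4) + 0.1·(7) + 0.5·(7) = 2.6
E[Launch late] = 0.4·(6) + 0.1·(5) + 0.5·(5) = 5.4
Best response: Launch late (5.4 is the largest).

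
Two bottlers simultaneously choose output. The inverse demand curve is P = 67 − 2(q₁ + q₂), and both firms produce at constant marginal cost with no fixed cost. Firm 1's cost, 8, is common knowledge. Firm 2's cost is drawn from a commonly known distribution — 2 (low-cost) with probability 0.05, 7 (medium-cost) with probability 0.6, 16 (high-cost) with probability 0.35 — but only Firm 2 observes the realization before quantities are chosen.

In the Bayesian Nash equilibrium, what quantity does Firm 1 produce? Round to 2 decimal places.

10.15

Type-c best response for Firm 2: q₂(c) = (67 − c)/4 − q₁/2.
Firm 1 maximizes expected profit; its first-order condition is 67 − 4q₁ − 2E[q₂] − 8 = 0.
Substituting E[q₂] and solving: E[c₂] = 9.9, so q₁ = (67 − 2·8 + 9.9)/6 = 10.15.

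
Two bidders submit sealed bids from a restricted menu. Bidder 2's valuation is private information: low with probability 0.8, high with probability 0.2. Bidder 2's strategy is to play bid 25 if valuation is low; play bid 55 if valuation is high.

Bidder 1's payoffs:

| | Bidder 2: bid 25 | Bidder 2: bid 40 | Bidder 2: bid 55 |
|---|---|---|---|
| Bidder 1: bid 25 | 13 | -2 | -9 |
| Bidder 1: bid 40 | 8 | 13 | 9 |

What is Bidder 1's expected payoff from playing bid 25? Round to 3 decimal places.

8.600

E[bid 25] = 0.8·13 + 0.2·(-9) = 10.4 + (-1.8) = 8.6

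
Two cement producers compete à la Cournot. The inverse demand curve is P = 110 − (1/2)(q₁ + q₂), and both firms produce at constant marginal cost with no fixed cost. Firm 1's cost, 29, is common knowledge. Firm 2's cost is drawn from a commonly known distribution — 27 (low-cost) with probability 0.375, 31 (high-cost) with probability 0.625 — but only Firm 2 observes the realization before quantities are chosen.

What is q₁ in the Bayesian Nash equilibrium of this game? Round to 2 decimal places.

Type-c best response for Firm 2: q₂(c) = (110 − c) − q₁/2.
Firm 1 maximizes expected profit; its first-order condition is 110 − q₁ − (1/2)E[q₂] − 29 = 0.
Substituting E[q₂] and solving: E[c₂] = 29.5, so q₁ = (110 − 2·29 + 29.5)/(3/2) = 54.3333.

54.33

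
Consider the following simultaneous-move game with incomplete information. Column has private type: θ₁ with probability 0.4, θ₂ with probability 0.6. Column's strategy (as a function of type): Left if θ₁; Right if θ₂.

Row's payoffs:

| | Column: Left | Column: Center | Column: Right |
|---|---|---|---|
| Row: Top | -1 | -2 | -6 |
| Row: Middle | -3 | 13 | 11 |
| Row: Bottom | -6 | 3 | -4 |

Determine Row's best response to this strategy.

Compute Row's expected payoff for each action, taking the expectation over Column's type.
E[Top] = 0.4·(-1) + 0.6·(-6) = -4
E[Middle] = 0.4·(-3) + 0.6·(11) = 5.4
E[Bottom] = 0.4·(-6) + 0.6·(-4) = -4.8
Best response: Middle (5.4 is the largest).

Middle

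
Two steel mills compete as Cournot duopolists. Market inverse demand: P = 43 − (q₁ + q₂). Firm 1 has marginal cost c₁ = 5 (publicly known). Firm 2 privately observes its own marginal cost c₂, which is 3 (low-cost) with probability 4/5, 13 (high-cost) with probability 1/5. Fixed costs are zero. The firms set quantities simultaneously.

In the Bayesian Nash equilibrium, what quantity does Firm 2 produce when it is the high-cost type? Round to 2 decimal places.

8.67

Each type of Firm 2 best-responds to q₁; Firm 1 best-responds to the expected q₂ over Firm 2's types.
Firm 2 with cost c maximizes (43 − (q₁+q₂) − c)·q₂, giving q₂(c) = (43 − c − q₁)/2.
E[c₂] = 4/5·3 + 1/5·13 = 5
Firm 1's FOC against E[q₂] yields q₁ = (43 − 2·5 + E[c₂])/3 = (43 − 10 + 5)/3 = 12.6667.
q₂(high-cost) = (43 − 13 − 12.6667)/2 = 8.66667.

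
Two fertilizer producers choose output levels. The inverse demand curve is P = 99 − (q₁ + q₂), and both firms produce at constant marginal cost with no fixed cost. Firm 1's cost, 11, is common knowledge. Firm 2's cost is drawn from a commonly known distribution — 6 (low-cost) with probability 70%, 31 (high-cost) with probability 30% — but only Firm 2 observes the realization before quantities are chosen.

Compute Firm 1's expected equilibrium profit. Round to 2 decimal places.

910.03

Firm 2 with cost c maximizes (99 − (q₁+q₂) − c)·q₂, giving q₂(c) = (99 − c − q₁)/2.
E[c₂] = 0.7·6 + 0.3·31 = 13.5
Firm 1's FOC against E[q₂] yields q₁ = (99 − 2·11 + E[c₂])/3 = (99 − 22 + 13.5)/3 = 30.1667.
E[P] = 99 − (q₁ + E[q₂]) = 41.1667; Firm 1's expected profit = (E[P] − 11)·q₁ = (41.1667 − 11)·30.1667 = 910.028.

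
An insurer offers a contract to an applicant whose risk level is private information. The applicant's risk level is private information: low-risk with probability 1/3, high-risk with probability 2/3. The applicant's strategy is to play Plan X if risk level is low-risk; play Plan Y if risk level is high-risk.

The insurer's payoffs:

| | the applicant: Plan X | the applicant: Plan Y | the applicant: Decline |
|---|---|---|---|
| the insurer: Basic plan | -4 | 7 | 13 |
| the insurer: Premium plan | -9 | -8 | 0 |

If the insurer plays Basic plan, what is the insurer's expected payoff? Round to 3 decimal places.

3.333

E[Basic plan] = 1/3·(-4) + 2/3·7 = (-4/3) + 14/3 = 10/3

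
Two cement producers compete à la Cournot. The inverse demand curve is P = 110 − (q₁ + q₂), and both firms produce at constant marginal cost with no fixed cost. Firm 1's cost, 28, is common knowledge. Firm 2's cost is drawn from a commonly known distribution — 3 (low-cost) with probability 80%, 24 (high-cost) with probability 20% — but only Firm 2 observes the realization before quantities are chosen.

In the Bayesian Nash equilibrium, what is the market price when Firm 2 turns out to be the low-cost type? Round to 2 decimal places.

46.30

Each type of Firm 2 best-responds to q₁; Firm 1 best-responds to the expected q₂ over Firm 2's types.
Firm 2 with cost c maximizes (110 − (q₁+q₂) − c)·q₂, giving q₂(c) = (110 − c − q₁)/2.
E[c₂] = 0.8·3 + 0.2·24 = 7.2
Firm 1's FOC against E[q₂] yields q₁ = (110 − 2·28 + E[c₂])/3 = (110 − 56 + 7.2)/3 = 20.4.
q₂(low-cost) = 43.3, so P = 110 − (20.4 + 43.3) = 46.3.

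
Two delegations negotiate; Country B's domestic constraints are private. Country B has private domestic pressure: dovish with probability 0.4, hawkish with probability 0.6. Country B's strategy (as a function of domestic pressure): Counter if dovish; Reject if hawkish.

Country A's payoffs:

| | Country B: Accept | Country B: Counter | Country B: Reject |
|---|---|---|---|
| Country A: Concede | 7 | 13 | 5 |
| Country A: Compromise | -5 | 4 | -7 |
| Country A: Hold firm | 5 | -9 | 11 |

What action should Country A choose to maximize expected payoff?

Concede

E[Concede] = 0.4·(13) + 0.6·(5) = 8.2
E[Compromise] = 0.4·(4) + 0.6·(-7) = -2.6
E[Hold firm] = 0.4·(-9) + 0.6·(11) = 3
Best response: Concede (8.2 is the largest).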